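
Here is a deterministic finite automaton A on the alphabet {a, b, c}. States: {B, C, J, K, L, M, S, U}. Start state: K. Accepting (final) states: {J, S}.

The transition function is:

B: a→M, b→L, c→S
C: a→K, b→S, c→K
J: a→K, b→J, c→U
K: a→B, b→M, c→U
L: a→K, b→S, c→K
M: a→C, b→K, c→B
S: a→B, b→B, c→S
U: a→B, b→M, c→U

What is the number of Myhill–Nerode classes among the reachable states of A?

Reachable states from the start: {B,C,K,L,M,S,U}. Unreachable: {J} — drop them.
Start with accepting vs non-accepting: {S} | {B,C,K,L,M,U}.
Split {B,C,K,L,M,U} by δ(·,b) → {B,K,M,U} and {C,L}.
Split {B,K,M,U} by δ(·,a) → {B,K,U} and {M}.
On input a, block {B,K,U} splits into {K,U} and {B}.
No further refinement is possible. Final partition (5 blocks): {S} | {K,U} | {C,L} | {M} | {B}.

5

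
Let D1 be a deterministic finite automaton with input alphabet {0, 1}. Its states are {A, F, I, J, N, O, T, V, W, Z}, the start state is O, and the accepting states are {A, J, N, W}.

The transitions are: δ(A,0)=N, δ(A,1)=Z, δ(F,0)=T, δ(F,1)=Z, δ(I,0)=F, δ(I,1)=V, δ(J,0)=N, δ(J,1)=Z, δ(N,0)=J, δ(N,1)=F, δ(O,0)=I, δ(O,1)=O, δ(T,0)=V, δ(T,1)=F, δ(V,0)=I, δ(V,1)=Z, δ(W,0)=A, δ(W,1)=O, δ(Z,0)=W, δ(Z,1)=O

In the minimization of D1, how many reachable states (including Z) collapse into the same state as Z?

Start with accepting vs non-accepting: {A,J,N,W} | {F,I,O,T,V,Z}.
Split {F,I,O,T,V,Z} by δ(·,0) → {F,I,O,T,V} and {Z}.
Refine {A,J,N,W} on symbol 1: members go to different blocks, giving {A,J} and {N,W}.
Refine {F,I,O,T,V} on symbol 1: members go to different blocks, giving {I,O,T} and {F,V}.
On input 0, block {I,O,T} splits into {I,T} and {O}.
Refine {N,W} on symbol 1: members go to different blocks, giving {N} and {W}.
Stable partition: {A,J} | {I,T} | {Z} | {N} | {F,V} | {O} | {W} — 7 equivalence classes.
State Z belongs to the block {Z}, which has 1 states.

1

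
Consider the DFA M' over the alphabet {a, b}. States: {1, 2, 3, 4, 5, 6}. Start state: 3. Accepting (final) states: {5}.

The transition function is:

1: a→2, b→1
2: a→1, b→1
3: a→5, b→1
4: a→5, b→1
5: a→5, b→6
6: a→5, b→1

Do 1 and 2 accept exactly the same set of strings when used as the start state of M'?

Yes

Reachable states from the start: {1,2,3,5,6}. Unreachable: {4} — drop them.
Start with accepting vs non-accepting: {5} | {1,2,3,6}.
Refine {1,2,3,6} on symbol a: members go to different blocks, giving {1,2} and {3,6}.
No further refinement is possible. Final partition (3 blocks): {5} | {1,2} | {3,6}.
1 and 2 lie in the same block of the stable partition, so they are equivalent — no string distinguishes them.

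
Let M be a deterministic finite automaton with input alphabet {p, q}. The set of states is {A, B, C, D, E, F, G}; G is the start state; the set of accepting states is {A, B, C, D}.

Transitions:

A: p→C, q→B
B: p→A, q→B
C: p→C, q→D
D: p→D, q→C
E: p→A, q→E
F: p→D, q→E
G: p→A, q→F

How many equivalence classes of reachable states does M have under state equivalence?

2

Every state is reachable, so we keep all 7.
Initial partition by acceptance: {A,B,C,D} | {E,F,G}.
Stable partition: {A,B,C,D} | {E,F,G} — 2 equivalence classes.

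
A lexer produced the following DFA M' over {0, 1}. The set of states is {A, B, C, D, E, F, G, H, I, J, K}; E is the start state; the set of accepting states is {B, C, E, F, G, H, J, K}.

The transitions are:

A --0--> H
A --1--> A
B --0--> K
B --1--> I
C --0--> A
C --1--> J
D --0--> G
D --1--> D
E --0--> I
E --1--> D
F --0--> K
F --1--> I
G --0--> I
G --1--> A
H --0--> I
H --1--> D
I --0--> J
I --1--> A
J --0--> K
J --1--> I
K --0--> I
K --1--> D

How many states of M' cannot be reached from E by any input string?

3

No path from E leads to B, C, F; the other 8 states are all reachable.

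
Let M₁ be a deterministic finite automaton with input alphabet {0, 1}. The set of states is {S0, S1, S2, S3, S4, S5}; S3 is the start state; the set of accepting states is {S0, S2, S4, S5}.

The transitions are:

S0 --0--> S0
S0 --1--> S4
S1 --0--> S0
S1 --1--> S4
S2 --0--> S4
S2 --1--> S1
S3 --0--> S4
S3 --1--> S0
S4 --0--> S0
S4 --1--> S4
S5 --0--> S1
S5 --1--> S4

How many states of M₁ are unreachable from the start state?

3

BFS from S3 reaches {S0, S3, S4}; the 3 state(s) S1, S2, S5 are never visited.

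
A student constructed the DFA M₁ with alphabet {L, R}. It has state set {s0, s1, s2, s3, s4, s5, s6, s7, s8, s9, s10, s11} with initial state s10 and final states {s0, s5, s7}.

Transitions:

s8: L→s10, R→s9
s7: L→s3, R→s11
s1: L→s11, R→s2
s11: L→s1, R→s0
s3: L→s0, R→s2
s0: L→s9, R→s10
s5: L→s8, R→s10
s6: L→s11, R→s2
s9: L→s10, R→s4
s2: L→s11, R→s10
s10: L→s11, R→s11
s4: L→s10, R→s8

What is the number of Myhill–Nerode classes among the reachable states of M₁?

6

States {s3,s5,s6,s7} cannot be reached from the start state, so discard them.
P0 = {s0} | {s1,s2,s4,s8,s9,s10,s11}.
Refine {s1,s2,s4,s8,s9,s10,s11} on symbol R: members go to different blocks, giving {s1,s2,s4,s8,s9,s10} and {s11}.
Refine {s1,s2,s4,s8,s9,s10} on symbol L: members go to different blocks, giving {s1,s2,s10} and {s4,s8,s9}.
Split {s1,s2,s10} by δ(·,R) → {s1,s2} and {s10}.
Refine {s1,s2} on symbol R: members go to different blocks, giving {s1} and {s2}.
The partition is now stable with 6 blocks: {s0} | {s1} | {s11} | {s4,s8,s9} | {s10} | {s2}.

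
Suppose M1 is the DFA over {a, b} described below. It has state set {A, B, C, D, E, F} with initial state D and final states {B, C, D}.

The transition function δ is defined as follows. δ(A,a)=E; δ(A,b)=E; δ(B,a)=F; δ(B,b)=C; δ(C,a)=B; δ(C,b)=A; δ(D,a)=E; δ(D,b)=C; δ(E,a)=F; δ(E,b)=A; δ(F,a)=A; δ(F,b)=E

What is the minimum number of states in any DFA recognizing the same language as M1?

Every state is reachable, so we keep all 6.
P0 = {B,C,D} | {A,E,F}.
Split {B,C,D} by δ(·,a) → {B,D} and {C}.
The partition is now stable with 3 blocks: {B,D} | {A,E,F} | {C}.

3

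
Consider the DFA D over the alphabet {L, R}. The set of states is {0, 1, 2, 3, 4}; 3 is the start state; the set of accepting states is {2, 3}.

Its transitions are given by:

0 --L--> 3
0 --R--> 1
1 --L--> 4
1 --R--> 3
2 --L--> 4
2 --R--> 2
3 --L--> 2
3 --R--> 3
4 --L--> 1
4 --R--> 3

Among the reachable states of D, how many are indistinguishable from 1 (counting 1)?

Reachable states from the start: {1,2,3,4}. Unreachable: {0} — drop them.
Start with accepting vs non-accepting: {2,3} | {1,4}.
On input L, block {2,3} splits into {2} and {3}.
Stable partition: {2} | {1,4} | {3} — 3 equivalence classes.
State 1 belongs to the block {1,4}, which has 2 states.

2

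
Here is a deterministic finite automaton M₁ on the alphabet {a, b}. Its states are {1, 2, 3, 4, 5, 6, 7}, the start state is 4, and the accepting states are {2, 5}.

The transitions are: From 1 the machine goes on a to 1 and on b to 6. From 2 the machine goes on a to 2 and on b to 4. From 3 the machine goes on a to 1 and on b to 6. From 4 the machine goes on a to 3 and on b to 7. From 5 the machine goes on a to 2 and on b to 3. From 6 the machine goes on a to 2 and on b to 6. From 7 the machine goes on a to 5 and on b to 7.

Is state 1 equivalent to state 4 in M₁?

All states are reachable from the start state.
Initial partition by acceptance: {2,5} | {1,3,4,6,7}.
Split {1,3,4,6,7} by δ(·,a) → {1,3,4} and {6,7}.
No further refinement is possible. Final partition (3 blocks): {2,5} | {1,3,4} | {6,7}.
1 and 4 lie in the same block of the stable partition, so they are equivalent — no string distinguishes them.

Yes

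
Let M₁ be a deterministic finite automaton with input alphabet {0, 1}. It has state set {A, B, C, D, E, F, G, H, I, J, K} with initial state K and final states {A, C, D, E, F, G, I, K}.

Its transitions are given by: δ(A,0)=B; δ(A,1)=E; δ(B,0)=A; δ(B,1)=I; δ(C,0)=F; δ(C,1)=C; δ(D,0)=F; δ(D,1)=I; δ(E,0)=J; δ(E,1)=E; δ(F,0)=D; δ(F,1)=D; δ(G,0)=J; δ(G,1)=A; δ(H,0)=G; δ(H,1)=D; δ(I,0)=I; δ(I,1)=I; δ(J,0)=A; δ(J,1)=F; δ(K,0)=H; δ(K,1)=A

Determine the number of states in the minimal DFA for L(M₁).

3

States {C} cannot be reached from the start state, so discard them.
Start with accepting vs non-accepting: {A,D,E,F,G,I,K} | {B,H,J}.
Refine {A,D,E,F,G,I,K} on symbol 0: members go to different blocks, giving {A,E,G,K} and {D,F,I}.
Stable partition: {A,E,G,K} | {B,H,J} | {D,F,I} — 3 equivalence classes.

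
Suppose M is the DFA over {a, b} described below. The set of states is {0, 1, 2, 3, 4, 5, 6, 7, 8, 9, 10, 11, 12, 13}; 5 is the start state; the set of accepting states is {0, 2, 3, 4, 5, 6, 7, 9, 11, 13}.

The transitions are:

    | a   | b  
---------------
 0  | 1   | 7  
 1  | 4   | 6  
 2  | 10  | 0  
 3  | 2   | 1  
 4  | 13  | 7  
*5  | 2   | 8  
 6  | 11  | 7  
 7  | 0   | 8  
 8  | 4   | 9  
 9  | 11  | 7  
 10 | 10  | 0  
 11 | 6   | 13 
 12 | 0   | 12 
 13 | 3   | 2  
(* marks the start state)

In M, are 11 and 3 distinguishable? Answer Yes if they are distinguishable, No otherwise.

States {12} cannot be reached from the start state, so discard them.
P0 = {0,2,3,4,5,6,7,9,11,13} | {1,8,10}.
Refine {0,2,3,4,5,6,7,9,11,13} on symbol a: members go to different blocks, giving {3,4,5,6,7,9,11,13} and {0,2}.
On input a, block {3,4,5,6,7,9,11,13} splits into {4,6,9,11,13} and {3,5,7}.
Refine {4,6,9,11,13} on symbol a: members go to different blocks, giving {4,6,9,11} and {13}.
Refine {4,6,9,11} on symbol a: members go to different blocks, giving {6,9,11} and {4}.
On input b, block {6,9,11} splits into {6,9} and {11}.
Split {1,8,10} by δ(·,a) → {1,8} and {10}.
Refine {0,2} on symbol a: members go to different blocks, giving {0} and {2}.
Split {3,5,7} by δ(·,a) → {3,5} and {7}.
No further refinement is possible. Final partition (10 blocks): {6,9} | {1,8} | {0} | {3,5} | {13} | {4} | {11} | {10} | {2} | {7}.
11 and 3 end up in different blocks, so they are distinguishable. For instance, the string 'b' is accepted from only 11.

Yes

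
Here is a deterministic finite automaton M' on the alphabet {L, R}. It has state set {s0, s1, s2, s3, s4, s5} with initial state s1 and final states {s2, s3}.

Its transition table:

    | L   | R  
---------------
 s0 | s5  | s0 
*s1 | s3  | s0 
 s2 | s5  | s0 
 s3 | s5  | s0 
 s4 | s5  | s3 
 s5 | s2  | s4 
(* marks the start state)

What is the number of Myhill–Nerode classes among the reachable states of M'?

5

Start with accepting vs non-accepting: {s2,s3} | {s0,s1,s4,s5}.
Split {s0,s1,s4,s5} by δ(·,L) → {s0,s4} and {s1,s5}.
On input R, block {s0,s4} splits into {s0} and {s4}.
Refine {s1,s5} on symbol R: members go to different blocks, giving {s1} and {s5}.
The partition is now stable with 5 blocks: {s2,s3} | {s0} | {s1} | {s4} | {s5}.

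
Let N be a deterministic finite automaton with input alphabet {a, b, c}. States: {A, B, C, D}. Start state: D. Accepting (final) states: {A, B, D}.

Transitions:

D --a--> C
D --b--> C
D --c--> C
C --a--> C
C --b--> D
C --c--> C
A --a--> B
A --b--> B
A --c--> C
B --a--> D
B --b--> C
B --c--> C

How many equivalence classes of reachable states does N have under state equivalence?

2

First remove the unreachable states {A,B}; 2 states remain.
Start with accepting vs non-accepting: {D} | {C}.
No further refinement is possible. Final partition (2 blocks): {D} | {C}.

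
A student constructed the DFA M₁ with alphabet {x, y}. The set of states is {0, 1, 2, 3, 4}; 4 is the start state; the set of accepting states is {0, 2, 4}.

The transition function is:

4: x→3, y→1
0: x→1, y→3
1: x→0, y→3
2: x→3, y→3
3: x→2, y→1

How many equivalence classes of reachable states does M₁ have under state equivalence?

2

All states are reachable from the start state.
Start with accepting vs non-accepting: {0,2,4} | {1,3}.
Stable partition: {0,2,4} | {1,3} — 2 equivalence classes.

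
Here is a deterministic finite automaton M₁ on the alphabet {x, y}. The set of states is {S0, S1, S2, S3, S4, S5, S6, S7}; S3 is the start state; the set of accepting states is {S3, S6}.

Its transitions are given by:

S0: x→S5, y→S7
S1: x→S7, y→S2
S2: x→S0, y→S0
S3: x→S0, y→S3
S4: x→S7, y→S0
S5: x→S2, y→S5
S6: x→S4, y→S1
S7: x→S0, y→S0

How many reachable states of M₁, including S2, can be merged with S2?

Reachable states from the start: {S0,S2,S3,S5,S7}. Unreachable: {S1,S4,S6} — drop them.
P0 = {S3} | {S0,S2,S5,S7}.
The partition is now stable with 2 blocks: {S3} | {S0,S2,S5,S7}.
The equivalence class containing S2 is {S0,S2,S5,S7}, of size 4.

4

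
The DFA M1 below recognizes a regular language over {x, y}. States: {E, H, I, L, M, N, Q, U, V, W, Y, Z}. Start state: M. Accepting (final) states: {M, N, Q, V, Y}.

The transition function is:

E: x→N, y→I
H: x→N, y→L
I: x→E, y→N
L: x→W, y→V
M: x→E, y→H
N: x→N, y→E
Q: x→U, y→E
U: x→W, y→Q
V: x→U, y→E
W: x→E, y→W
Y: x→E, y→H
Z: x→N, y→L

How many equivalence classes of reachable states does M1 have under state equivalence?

Reachable states from the start: {E,H,I,L,M,N,Q,U,V,W}. Unreachable: {Y,Z} — drop them.
P0 = {M,N,Q,V} | {E,H,I,L,U,W}.
Split {M,N,Q,V} by δ(·,x) → {M,Q,V} and {N}.
On input x, block {E,H,I,L,U,W} splits into {I,L,U,W} and {E,H}.
On input x, block {M,Q,V} splits into {Q,V} and {M}.
Refine {I,L,U,W} on symbol x: members go to different blocks, giving {L,U} and {I,W}.
Split {E,H} by δ(·,y) → {H} and {E}.
On input y, block {I,W} splits into {W} and {I}.
The partition is now stable with 8 blocks: {Q,V} | {L,U} | {N} | {H} | {M} | {W} | {E} | {I}.

8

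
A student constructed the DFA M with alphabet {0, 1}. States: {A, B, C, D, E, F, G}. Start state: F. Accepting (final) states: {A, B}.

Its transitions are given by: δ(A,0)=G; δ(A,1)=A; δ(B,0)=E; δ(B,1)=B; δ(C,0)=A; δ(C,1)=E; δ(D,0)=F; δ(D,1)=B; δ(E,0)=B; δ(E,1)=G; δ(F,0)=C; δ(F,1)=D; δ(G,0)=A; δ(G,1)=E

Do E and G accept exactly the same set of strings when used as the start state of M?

P0 = {A,B} | {C,D,E,F,G}.
Refine {C,D,E,F,G} on symbol 0: members go to different blocks, giving {C,E,G} and {D,F}.
On input 0, block {D,F} splits into {D} and {F}.
Stable partition: {A,B} | {C,E,G} | {D} | {F} — 4 equivalence classes.
E and G lie in the same block of the stable partition, so they are equivalent — no string distinguishes them.

Yes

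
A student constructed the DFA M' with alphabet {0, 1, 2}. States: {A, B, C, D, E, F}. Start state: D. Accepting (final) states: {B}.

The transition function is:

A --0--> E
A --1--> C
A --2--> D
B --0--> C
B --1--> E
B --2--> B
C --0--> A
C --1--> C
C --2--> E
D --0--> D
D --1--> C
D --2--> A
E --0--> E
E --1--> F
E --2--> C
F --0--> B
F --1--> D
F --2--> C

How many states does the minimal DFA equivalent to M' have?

6

Initial partition by acceptance: {B} | {A,C,D,E,F}.
Refine {A,C,D,E,F} on symbol 0: members go to different blocks, giving {A,C,D,E} and {F}.
Refine {A,C,D,E} on symbol 1: members go to different blocks, giving {A,C,D} and {E}.
On input 0, block {A,C,D} splits into {C,D} and {A}.
Refine {C,D} on symbol 0: members go to different blocks, giving {C} and {D}.
The partition is now stable with 6 blocks: {B} | {C} | {F} | {E} | {A} | {D}.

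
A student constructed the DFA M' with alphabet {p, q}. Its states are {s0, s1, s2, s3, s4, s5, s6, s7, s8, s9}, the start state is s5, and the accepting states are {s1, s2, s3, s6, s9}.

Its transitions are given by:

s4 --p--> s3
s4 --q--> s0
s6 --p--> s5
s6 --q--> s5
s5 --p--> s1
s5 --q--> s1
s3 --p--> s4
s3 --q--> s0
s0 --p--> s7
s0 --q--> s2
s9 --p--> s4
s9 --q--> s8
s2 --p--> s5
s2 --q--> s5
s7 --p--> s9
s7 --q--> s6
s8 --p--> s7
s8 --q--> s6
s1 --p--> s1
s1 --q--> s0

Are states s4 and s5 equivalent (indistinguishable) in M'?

Initial partition by acceptance: {s1,s2,s3,s6,s9} | {s0,s4,s5,s7,s8}.
Split {s1,s2,s3,s6,s9} by δ(·,p) → {s2,s3,s6,s9} and {s1}.
Refine {s0,s4,s5,s7,s8} on symbol p: members go to different blocks, giving {s0,s8} and {s4,s7} and {s5}.
On input p, block {s2,s3,s6,s9} splits into {s2,s6} and {s3,s9}.
On input q, block {s4,s7} splits into {s4} and {s7}.
The partition is now stable with 7 blocks: {s2,s6} | {s0,s8} | {s1} | {s4} | {s5} | {s3,s9} | {s7}.
s4 and s5 end up in different blocks, so they are distinguishable. For instance, the string 'q' is accepted from only s5.

No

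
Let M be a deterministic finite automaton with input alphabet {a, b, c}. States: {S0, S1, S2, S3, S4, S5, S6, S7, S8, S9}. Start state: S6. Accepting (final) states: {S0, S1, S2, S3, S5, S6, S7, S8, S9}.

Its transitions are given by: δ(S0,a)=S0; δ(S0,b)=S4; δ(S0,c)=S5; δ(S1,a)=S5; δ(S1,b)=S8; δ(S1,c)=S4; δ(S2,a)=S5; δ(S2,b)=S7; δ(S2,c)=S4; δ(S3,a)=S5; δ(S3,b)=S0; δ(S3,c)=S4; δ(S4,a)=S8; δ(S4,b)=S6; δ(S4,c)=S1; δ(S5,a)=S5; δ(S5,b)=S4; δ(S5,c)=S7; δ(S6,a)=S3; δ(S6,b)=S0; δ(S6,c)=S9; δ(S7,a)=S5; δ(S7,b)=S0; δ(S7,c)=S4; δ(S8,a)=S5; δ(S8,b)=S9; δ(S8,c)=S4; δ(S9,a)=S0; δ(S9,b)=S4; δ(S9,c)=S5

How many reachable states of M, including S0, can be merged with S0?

2

First remove the unreachable states {S2}; 9 states remain.
Initial partition by acceptance: {S0,S1,S3,S5,S6,S7,S8,S9} | {S4}.
On input b, block {S0,S1,S3,S5,S6,S7,S8,S9} splits into {S1,S3,S6,S7,S8} and {S0,S5,S9}.
Refine {S1,S3,S6,S7,S8} on symbol a: members go to different blocks, giving {S1,S3,S7,S8} and {S6}.
On input b, block {S1,S3,S7,S8} splits into {S3,S7,S8} and {S1}.
On input c, block {S0,S5,S9} splits into {S0,S9} and {S5}.
Stable partition: {S3,S7,S8} | {S4} | {S0,S9} | {S6} | {S1} | {S5} — 6 equivalence classes.
State S0 belongs to the block {S0,S9}, which has 2 states.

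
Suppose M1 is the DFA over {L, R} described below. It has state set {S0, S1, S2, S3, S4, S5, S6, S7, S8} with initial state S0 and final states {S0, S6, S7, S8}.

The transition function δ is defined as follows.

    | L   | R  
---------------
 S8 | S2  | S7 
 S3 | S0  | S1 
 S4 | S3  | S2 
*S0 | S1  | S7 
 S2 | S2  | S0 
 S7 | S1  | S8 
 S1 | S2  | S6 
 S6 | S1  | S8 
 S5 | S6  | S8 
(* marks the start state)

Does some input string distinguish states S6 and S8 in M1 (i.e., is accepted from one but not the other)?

First remove the unreachable states {S3,S4,S5}; 6 states remain.
Initial partition by acceptance: {S0,S6,S7,S8} | {S1,S2}.
No further refinement is possible. Final partition (2 blocks): {S0,S6,S7,S8} | {S1,S2}.
S6 and S8 lie in the same block of the stable partition, so they are equivalent — no string distinguishes them.

No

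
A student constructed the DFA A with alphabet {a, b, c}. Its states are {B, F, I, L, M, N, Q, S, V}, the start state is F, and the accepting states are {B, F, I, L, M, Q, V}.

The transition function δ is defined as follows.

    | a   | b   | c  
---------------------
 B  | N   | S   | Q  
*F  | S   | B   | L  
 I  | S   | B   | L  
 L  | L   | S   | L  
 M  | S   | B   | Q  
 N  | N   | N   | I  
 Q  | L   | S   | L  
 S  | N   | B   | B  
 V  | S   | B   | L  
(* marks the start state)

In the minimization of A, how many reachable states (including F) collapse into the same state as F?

2

First remove the unreachable states {M,V}; 7 states remain.
P0 = {B,F,I,L,Q} | {N,S}.
Refine {B,F,I,L,Q} on symbol a: members go to different blocks, giving {B,F,I} and {L,Q}.
On input b, block {B,F,I} splits into {F,I} and {B}.
Split {N,S} by δ(·,b) → {S} and {N}.
Stable partition: {F,I} | {S} | {L,Q} | {B} | {N} — 5 equivalence classes.
State F belongs to the block {F,I}, which has 2 states.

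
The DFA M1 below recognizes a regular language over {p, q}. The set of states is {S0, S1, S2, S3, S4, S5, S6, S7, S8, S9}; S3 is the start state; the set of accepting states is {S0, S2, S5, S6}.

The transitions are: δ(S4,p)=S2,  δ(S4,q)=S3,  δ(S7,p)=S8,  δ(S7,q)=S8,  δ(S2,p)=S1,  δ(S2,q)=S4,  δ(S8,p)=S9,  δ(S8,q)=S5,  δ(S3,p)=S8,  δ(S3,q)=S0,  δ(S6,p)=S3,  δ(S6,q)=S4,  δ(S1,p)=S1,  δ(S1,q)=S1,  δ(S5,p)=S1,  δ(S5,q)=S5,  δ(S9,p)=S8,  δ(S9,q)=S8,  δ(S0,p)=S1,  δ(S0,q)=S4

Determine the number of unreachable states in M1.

2

No path from S3 leads to S6, S7; the other 8 states are all reachable.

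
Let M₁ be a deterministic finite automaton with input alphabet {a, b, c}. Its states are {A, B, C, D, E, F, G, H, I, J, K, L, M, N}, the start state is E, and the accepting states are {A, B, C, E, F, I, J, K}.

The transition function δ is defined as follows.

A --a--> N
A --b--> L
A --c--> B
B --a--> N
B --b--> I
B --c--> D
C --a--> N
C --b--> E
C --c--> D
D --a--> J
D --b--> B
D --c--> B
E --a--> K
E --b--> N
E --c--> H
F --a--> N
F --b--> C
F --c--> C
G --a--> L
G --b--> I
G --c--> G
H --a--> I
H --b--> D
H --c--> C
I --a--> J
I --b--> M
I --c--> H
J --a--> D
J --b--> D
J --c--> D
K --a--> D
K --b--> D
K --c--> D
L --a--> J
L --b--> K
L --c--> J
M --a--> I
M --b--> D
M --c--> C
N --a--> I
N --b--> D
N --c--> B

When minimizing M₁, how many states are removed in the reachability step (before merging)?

4

BFS from E reaches {B, C, D, E, H, I, J, K, M, N}; the 4 state(s) A, F, G, L are never visited.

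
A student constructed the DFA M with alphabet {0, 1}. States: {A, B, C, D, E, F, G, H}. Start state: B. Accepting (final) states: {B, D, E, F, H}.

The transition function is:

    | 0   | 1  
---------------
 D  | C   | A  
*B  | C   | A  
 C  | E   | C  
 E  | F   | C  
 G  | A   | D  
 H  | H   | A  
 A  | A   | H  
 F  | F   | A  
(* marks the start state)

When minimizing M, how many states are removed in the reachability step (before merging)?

2

No path from B leads to D, G; the other 6 states are all reachable.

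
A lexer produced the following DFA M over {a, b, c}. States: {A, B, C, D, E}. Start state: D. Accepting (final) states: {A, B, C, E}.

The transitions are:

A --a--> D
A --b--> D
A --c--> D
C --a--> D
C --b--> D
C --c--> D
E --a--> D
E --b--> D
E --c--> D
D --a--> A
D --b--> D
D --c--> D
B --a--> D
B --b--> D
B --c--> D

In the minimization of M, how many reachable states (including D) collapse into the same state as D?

1

States {B,C,E} cannot be reached from the start state, so discard them.
Start with accepting vs non-accepting: {A} | {D}.
No further refinement is possible. Final partition (2 blocks): {A} | {D}.
The equivalence class containing D is {D}, of size 1.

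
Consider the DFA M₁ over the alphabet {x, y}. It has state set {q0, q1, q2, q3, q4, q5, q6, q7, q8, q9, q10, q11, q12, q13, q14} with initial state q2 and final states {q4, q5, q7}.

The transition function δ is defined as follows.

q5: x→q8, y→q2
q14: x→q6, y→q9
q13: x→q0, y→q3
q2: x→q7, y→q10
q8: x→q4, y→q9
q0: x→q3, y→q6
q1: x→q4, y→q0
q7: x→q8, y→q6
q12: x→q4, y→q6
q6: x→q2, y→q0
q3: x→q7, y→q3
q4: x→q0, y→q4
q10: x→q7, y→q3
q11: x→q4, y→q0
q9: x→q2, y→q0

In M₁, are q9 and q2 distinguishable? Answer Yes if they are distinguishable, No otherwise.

Yes

First remove the unreachable states {q1,q5,q11,q12,q13,q14}; 9 states remain.
Start with accepting vs non-accepting: {q4,q7} | {q0,q2,q3,q6,q8,q9,q10}.
Split {q4,q7} by δ(·,y) → {q4} and {q7}.
Refine {q0,q2,q3,q6,q8,q9,q10} on symbol x: members go to different blocks, giving {q0,q6,q9} and {q2,q3,q10} and {q8}.
The partition is now stable with 5 blocks: {q4} | {q0,q6,q9} | {q7} | {q2,q3,q10} | {q8}.
q9 and q2 end up in different blocks, so they are distinguishable. For instance, the string 'x' is accepted from only q2.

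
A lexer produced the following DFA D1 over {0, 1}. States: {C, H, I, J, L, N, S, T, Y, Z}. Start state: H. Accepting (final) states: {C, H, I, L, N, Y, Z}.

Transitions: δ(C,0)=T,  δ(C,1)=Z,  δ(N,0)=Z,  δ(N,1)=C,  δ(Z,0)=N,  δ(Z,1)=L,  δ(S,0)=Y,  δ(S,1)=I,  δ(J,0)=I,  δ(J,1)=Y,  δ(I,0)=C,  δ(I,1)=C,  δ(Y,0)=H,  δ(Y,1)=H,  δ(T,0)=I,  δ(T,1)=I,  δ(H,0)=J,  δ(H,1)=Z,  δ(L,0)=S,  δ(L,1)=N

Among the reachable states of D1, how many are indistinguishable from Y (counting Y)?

2

Start with accepting vs non-accepting: {C,H,I,L,N,Y,Z} | {J,S,T}.
On input 0, block {C,H,I,L,N,Y,Z} splits into {I,N,Y,Z} and {C,H,L}.
Refine {I,N,Y,Z} on symbol 0: members go to different blocks, giving {I,Y} and {N,Z}.
No further refinement is possible. Final partition (4 blocks): {I,Y} | {J,S,T} | {C,H,L} | {N,Z}.
The equivalence class containing Y is {I,Y}, of size 2.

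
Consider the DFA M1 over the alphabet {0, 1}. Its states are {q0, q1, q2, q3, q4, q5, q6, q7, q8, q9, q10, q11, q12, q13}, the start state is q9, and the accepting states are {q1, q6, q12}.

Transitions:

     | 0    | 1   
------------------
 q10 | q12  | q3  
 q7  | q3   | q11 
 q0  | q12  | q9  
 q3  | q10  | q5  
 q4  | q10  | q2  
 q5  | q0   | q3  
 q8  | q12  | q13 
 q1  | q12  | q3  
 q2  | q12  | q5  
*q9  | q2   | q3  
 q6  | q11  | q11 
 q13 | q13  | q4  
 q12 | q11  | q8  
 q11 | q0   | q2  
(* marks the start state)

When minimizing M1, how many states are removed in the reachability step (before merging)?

Starting at q9 and following transitions, the reachable set is {q0, q2, q3, q4, q5, q8, q9, q10, q11, q12, q13}. That leaves q1, q6, q7 unreachable — 3 in total.

3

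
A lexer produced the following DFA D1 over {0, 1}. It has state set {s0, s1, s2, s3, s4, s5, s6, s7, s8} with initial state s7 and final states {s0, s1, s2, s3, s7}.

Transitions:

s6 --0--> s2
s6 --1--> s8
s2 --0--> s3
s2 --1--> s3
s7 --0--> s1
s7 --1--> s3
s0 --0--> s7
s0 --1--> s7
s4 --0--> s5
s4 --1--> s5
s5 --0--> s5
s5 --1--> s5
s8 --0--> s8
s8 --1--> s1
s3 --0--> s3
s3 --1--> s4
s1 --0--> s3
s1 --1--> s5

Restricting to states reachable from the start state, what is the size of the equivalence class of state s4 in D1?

2

Reachable states from the start: {s1,s3,s4,s5,s7}. Unreachable: {s0,s2,s6,s8} — drop them.
Initial partition by acceptance: {s1,s3,s7} | {s4,s5}.
On input 1, block {s1,s3,s7} splits into {s1,s3} and {s7}.
No further refinement is possible. Final partition (3 blocks): {s1,s3} | {s4,s5} | {s7}.
State s4 belongs to the block {s4,s5}, which has 2 states.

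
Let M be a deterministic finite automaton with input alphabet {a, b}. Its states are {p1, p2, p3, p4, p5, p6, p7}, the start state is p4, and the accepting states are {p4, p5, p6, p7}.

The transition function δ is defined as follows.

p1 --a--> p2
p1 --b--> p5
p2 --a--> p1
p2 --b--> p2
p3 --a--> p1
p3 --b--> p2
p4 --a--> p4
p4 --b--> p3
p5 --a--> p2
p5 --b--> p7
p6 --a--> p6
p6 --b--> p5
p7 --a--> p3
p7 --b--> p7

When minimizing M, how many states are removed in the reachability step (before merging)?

1

No path from p4 leads to p6; the other 6 states are all reachable.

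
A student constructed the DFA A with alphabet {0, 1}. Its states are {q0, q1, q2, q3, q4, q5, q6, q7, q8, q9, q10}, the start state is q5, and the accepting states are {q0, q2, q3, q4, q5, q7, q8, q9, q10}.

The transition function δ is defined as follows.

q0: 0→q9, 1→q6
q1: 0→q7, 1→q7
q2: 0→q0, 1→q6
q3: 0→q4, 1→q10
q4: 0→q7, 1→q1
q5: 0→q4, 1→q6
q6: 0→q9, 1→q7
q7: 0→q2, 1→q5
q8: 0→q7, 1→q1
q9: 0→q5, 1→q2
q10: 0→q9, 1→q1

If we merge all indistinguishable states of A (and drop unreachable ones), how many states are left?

First remove the unreachable states {q3,q8,q10}; 8 states remain.
Start with accepting vs non-accepting: {q0,q2,q4,q5,q7,q9} | {q1,q6}.
Refine {q0,q2,q4,q5,q7,q9} on symbol 1: members go to different blocks, giving {q0,q2,q4,q5} and {q7,q9}.
Refine {q0,q2,q4,q5} on symbol 0: members go to different blocks, giving {q0,q4} and {q2,q5}.
No further refinement is possible. Final partition (4 blocks): {q0,q4} | {q1,q6} | {q7,q9} | {q2,q5}.

4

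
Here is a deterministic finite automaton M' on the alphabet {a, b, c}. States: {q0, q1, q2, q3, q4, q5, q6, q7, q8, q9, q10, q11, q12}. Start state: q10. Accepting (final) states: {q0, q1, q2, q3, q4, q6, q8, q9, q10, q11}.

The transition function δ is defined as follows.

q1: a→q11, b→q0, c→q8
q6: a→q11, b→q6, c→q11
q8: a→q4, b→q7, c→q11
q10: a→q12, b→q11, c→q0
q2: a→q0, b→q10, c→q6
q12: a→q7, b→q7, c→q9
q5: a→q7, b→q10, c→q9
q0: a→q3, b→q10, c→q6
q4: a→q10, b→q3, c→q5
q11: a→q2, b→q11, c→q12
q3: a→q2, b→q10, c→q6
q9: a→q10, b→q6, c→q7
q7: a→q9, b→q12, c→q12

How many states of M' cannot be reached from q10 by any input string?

Starting at q10 and following transitions, the reachable set is {q0, q2, q3, q6, q7, q9, q10, q11, q12}. That leaves q1, q4, q5, q8 unreachable — 4 in total.

4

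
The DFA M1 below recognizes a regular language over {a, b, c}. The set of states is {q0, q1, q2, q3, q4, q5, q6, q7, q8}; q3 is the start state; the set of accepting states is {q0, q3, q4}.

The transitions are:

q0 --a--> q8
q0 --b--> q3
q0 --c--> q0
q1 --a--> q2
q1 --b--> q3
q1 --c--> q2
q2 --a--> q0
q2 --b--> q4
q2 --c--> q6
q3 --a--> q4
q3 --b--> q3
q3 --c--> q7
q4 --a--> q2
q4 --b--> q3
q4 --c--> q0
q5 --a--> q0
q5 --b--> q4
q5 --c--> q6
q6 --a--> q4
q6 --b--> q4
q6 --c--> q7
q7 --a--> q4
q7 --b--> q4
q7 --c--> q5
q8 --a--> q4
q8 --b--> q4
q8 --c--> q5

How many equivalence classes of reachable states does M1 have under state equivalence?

3

Reachable states from the start: {q0,q2,q3,q4,q5,q6,q7,q8}. Unreachable: {q1} — drop them.
P0 = {q0,q3,q4} | {q2,q5,q6,q7,q8}.
Split {q0,q3,q4} by δ(·,a) → {q0,q4} and {q3}.
The partition is now stable with 3 blocks: {q0,q4} | {q2,q5,q6,q7,q8} | {q3}.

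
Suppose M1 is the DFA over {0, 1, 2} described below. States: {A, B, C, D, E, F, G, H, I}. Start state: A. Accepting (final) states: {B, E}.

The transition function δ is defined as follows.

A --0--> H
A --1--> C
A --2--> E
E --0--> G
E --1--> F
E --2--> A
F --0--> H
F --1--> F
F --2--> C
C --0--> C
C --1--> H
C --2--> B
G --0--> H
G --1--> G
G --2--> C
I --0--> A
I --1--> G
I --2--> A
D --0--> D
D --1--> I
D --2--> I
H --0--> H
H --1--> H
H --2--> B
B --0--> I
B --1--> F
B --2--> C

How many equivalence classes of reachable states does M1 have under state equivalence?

First remove the unreachable states {D}; 8 states remain.
P0 = {B,E} | {A,C,F,G,H,I}.
On input 2, block {A,C,F,G,H,I} splits into {A,C,H} and {F,G,I}.
Stable partition: {B,E} | {A,C,H} | {F,G,I} — 3 equivalence classes.

3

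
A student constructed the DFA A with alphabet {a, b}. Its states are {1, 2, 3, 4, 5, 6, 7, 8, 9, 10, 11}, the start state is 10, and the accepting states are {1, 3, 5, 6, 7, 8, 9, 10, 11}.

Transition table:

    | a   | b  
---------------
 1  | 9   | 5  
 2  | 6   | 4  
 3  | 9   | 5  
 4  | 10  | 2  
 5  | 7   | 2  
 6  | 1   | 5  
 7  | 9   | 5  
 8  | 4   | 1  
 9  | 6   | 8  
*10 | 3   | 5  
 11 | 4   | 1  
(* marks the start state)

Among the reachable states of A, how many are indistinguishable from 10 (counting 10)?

2

Reachable states from the start: {1,2,3,4,5,6,7,8,9,10}. Unreachable: {11} — drop them.
Start with accepting vs non-accepting: {1,3,5,6,7,8,9,10} | {2,4}.
On input a, block {1,3,5,6,7,8,9,10} splits into {1,3,5,6,7,9,10} and {8}.
Refine {1,3,5,6,7,9,10} on symbol b: members go to different blocks, giving {1,3,6,7,10} and {5} and {9}.
On input a, block {1,3,6,7,10} splits into {1,3,7} and {6,10}.
The partition is now stable with 6 blocks: {1,3,7} | {2,4} | {8} | {5} | {9} | {6,10}.
State 10 belongs to the block {6,10}, which has 2 states.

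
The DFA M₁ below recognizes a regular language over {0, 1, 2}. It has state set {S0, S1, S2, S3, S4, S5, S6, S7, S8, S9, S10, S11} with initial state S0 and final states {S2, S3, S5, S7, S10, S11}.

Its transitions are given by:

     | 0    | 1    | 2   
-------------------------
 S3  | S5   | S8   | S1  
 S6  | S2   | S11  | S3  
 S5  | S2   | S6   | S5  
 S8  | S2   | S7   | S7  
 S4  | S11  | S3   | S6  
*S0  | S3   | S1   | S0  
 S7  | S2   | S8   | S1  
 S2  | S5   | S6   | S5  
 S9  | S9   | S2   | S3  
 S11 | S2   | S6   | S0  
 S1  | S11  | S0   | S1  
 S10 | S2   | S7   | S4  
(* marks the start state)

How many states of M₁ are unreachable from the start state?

3

BFS from S0 reaches {S0, S1, S2, S3, S5, S6, S7, S8, S11}; the 3 state(s) S4, S9, S10 are never visited.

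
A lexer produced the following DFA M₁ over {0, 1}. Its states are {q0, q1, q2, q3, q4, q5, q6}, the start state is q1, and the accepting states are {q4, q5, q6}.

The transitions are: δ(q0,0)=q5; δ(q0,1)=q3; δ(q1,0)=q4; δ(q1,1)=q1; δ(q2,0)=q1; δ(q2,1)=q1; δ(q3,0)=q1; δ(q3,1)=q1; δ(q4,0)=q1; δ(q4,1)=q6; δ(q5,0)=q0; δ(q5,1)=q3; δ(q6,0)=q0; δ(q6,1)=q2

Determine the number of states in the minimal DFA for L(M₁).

Every state is reachable, so we keep all 7.
P0 = {q4,q5,q6} | {q0,q1,q2,q3}.
On input 1, block {q4,q5,q6} splits into {q5,q6} and {q4}.
Split {q0,q1,q2,q3} by δ(·,0) → {q2,q3} and {q0} and {q1}.
The partition is now stable with 5 blocks: {q5,q6} | {q2,q3} | {q4} | {q0} | {q1}.

5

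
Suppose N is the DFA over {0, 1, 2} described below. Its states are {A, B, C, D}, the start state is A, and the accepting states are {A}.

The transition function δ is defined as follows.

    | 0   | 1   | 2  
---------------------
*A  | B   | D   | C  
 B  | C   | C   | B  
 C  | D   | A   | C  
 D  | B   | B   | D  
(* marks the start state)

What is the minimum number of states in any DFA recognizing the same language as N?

4

P0 = {A} | {B,C,D}.
On input 1, block {B,C,D} splits into {B,D} and {C}.
Refine {B,D} on symbol 0: members go to different blocks, giving {B} and {D}.
Stable partition: {A} | {B} | {C} | {D} — 4 equivalence classes.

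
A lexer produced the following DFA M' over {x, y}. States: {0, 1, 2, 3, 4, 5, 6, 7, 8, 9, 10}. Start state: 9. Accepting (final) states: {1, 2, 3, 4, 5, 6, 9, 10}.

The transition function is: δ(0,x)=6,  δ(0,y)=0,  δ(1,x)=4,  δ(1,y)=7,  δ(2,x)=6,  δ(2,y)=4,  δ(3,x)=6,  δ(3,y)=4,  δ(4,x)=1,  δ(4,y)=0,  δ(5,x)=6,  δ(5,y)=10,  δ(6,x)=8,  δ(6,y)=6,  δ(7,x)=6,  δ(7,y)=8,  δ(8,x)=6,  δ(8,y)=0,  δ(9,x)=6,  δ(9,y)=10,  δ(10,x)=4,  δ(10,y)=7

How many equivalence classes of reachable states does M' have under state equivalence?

First remove the unreachable states {2,3,5}; 8 states remain.
Start with accepting vs non-accepting: {1,4,6,9,10} | {0,7,8}.
On input x, block {1,4,6,9,10} splits into {1,4,9,10} and {6}.
Split {1,4,9,10} by δ(·,x) → {1,4,10} and {9}.
The partition is now stable with 4 blocks: {1,4,10} | {0,7,8} | {6} | {9}.

4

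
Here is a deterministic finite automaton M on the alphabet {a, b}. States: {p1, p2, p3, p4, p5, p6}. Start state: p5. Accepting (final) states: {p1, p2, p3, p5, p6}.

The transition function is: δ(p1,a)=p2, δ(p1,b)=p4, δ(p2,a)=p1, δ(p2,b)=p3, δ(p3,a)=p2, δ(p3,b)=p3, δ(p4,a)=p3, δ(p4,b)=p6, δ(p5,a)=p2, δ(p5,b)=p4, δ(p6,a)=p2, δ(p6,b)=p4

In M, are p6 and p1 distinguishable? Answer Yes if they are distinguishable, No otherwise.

All states are reachable from the start state.
P0 = {p1,p2,p3,p5,p6} | {p4}.
Split {p1,p2,p3,p5,p6} by δ(·,b) → {p1,p5,p6} and {p2,p3}.
Refine {p2,p3} on symbol a: members go to different blocks, giving {p2} and {p3}.
The partition is now stable with 4 blocks: {p1,p5,p6} | {p4} | {p2} | {p3}.
p6 and p1 lie in the same block of the stable partition, so they are equivalent — no string distinguishes them.

No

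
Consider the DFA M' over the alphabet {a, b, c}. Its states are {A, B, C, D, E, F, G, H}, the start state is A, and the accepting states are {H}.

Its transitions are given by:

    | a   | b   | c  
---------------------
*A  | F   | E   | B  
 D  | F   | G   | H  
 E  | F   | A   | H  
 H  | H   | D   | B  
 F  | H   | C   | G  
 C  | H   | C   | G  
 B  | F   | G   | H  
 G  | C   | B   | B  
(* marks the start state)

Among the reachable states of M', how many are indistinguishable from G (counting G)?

All states are reachable from the start state.
P0 = {H} | {A,B,C,D,E,F,G}.
On input a, block {A,B,C,D,E,F,G} splits into {A,B,D,E,G} and {C,F}.
On input c, block {A,B,D,E,G} splits into {B,D,E} and {A,G}.
No further refinement is possible. Final partition (4 blocks): {H} | {B,D,E} | {C,F} | {A,G}.
State G belongs to the block {A,G}, which has 2 states.

2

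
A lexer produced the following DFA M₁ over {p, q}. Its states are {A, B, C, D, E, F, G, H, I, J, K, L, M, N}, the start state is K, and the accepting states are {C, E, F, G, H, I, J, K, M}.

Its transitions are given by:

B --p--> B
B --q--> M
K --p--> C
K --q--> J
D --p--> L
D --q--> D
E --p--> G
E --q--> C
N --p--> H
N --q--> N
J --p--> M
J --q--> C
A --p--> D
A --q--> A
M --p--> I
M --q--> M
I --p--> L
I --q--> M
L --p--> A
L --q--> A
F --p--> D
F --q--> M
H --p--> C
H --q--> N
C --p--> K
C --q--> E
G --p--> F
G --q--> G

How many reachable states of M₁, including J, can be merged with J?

First remove the unreachable states {B,H,N}; 11 states remain.
P0 = {C,E,F,G,I,J,K,M} | {A,D,L}.
Refine {C,E,F,G,I,J,K,M} on symbol p: members go to different blocks, giving {C,E,G,J,K,M} and {F,I}.
On input p, block {C,E,G,J,K,M} splits into {C,E,J,K} and {G,M}.
Split {C,E,J,K} by δ(·,p) → {C,K} and {E,J}.
Stable partition: {C,K} | {A,D,L} | {F,I} | {G,M} | {E,J} — 5 equivalence classes.
State J belongs to the block {E,J}, which has 2 states.

2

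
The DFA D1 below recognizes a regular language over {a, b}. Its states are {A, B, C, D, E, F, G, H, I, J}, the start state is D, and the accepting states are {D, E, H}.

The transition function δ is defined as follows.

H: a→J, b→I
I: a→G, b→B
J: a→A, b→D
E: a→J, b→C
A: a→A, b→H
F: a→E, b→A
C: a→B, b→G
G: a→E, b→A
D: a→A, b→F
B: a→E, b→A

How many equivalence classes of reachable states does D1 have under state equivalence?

6

Start with accepting vs non-accepting: {D,E,H} | {A,B,C,F,G,I,J}.
On input a, block {A,B,C,F,G,I,J} splits into {A,C,I,J} and {B,F,G}.
On input b, block {D,E,H} splits into {E,H} and {D}.
Refine {A,C,I,J} on symbol a: members go to different blocks, giving {A,J} and {C,I}.
Refine {A,J} on symbol b: members go to different blocks, giving {A} and {J}.
The partition is now stable with 6 blocks: {E,H} | {A} | {B,F,G} | {D} | {C,I} | {J}.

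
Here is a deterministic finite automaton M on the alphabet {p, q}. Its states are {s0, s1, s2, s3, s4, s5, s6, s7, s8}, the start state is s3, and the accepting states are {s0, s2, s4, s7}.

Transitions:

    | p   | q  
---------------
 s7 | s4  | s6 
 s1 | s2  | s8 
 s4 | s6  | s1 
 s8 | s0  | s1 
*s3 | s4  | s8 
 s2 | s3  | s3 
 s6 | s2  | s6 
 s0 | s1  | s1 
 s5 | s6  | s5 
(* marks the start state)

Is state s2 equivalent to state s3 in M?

First remove the unreachable states {s5,s7}; 7 states remain.
P0 = {s0,s2,s4} | {s1,s3,s6,s8}.
Stable partition: {s0,s2,s4} | {s1,s3,s6,s8} — 2 equivalence classes.
s2 and s3 end up in different blocks, so they are distinguishable. For instance, the string 'ε' is accepted from only s2.

No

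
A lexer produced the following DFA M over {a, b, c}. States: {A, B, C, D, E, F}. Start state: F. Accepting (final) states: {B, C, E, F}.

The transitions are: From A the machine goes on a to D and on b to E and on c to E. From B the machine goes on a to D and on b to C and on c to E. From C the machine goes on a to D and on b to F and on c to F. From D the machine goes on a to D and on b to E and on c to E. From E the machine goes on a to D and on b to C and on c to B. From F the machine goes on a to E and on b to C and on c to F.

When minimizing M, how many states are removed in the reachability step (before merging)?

1

BFS from F reaches {B, C, D, E, F}; the 1 state(s) A are never visited.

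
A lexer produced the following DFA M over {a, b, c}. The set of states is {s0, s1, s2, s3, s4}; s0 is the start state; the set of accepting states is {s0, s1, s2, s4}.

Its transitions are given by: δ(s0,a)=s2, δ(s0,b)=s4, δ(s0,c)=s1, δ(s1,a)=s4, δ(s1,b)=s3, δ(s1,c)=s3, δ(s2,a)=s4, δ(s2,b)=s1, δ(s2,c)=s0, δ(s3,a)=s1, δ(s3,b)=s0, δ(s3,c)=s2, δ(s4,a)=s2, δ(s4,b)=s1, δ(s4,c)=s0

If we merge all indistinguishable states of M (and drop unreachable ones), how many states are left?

Every state is reachable, so we keep all 5.
Start with accepting vs non-accepting: {s0,s1,s2,s4} | {s3}.
Refine {s0,s1,s2,s4} on symbol b: members go to different blocks, giving {s0,s2,s4} and {s1}.
Refine {s0,s2,s4} on symbol b: members go to different blocks, giving {s2,s4} and {s0}.
The partition is now stable with 4 blocks: {s2,s4} | {s3} | {s1} | {s0}.

4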